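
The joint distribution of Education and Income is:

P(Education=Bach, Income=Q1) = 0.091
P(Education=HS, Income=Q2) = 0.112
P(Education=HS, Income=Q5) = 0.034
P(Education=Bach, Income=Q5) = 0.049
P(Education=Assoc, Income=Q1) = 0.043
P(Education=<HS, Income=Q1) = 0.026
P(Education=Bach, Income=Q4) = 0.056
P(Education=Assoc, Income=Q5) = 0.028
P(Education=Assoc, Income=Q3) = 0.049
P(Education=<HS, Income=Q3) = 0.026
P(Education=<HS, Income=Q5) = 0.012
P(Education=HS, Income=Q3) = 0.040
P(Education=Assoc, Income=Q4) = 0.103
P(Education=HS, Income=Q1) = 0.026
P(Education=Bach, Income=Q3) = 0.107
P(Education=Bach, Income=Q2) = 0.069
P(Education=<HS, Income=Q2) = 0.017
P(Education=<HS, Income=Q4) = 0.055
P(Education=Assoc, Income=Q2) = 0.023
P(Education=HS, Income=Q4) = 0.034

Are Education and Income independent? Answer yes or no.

P(Education=HS) = 0.246 and P(Income=Q2) = 0.221, so their product is 0.05437, but P(Education=HS, Income=Q2) = 0.112. Since these differ, Education and Income are not independent.

no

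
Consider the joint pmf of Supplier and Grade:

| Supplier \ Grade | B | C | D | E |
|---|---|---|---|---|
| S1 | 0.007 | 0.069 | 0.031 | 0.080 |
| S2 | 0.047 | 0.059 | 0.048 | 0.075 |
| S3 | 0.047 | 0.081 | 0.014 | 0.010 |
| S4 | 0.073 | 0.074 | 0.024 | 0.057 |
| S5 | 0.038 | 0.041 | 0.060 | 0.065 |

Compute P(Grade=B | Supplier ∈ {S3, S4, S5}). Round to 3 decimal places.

0.271

P(Supplier=S3) = 0.047 + 0.081 + 0.014 + 0.010 = 0.152.
P(Supplier=S4) = 0.073 + 0.074 + 0.024 + 0.057 = 0.228.
P(Supplier=S5) = 0.038 + 0.041 + 0.060 + 0.065 = 0.204.
P(Supplier ∈ {S3, S4, S5}) = 0.152 + 0.228 + 0.204 = 0.584; P(Grade=B, Supplier ∈ {S3, S4, S5}) = 0.047 + 0.073 + 0.038 = 0.158.
P(Grade=B | Supplier ∈ {S3, S4, S5}) = 0.158/0.584 = 0.271.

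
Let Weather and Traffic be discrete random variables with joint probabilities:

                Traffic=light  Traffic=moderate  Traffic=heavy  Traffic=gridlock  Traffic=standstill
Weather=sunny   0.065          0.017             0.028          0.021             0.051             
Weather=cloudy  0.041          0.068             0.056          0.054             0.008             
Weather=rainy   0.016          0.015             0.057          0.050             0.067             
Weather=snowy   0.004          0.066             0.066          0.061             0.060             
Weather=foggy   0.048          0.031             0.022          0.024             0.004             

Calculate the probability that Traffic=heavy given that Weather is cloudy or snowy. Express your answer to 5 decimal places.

P(Weather=cloudy) = 0.041 + 0.068 + 0.056 + 0.054 + 0.008 = 0.227.
P(Weather=snowy) = 0.004 + 0.066 + 0.066 + 0.061 + 0.060 = 0.257.
P(Weather ∈ {cloudy, snowy}) = 0.227 + 0.257 = 0.484; P(Traffic=heavy, Weather ∈ {cloudy, snowy}) = 0.056 + 0.066 = 0.122.
P(Traffic=heavy | Weather ∈ {cloudy, snowy}) = 0.122/0.484 = 0.25207.

0.25207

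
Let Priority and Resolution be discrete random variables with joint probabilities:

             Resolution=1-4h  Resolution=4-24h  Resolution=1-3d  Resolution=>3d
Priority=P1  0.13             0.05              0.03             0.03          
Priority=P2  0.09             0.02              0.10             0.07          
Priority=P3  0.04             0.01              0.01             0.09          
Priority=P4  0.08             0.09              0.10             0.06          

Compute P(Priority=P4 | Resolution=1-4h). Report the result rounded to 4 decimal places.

P(Resolution=1-4h) = 0.13 + 0.09 + 0.04 + 0.08 = 0.34.
P(Priority=P4 | Resolution=1-4h) = 0.08/0.34 = 0.2353.

0.2353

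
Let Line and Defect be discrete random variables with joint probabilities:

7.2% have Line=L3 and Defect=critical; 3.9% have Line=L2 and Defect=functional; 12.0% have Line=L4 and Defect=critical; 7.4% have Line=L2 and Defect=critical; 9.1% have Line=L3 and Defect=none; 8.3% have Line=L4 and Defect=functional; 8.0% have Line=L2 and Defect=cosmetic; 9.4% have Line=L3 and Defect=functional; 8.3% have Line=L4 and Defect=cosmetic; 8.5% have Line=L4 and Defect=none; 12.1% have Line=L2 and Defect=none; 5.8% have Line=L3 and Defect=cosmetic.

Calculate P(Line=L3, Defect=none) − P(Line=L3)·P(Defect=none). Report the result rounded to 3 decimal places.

P(Line=L3) = 0.091 + 0.058 + 0.094 + 0.072 = 0.315.
P(Defect=none) = 0.121 + 0.091 + 0.085 = 0.297.
P(Line=L3, Defect=none) − P(Line=L3)P(Defect=none) = 0.091 − 0.315×0.297 = -0.003.

-0.003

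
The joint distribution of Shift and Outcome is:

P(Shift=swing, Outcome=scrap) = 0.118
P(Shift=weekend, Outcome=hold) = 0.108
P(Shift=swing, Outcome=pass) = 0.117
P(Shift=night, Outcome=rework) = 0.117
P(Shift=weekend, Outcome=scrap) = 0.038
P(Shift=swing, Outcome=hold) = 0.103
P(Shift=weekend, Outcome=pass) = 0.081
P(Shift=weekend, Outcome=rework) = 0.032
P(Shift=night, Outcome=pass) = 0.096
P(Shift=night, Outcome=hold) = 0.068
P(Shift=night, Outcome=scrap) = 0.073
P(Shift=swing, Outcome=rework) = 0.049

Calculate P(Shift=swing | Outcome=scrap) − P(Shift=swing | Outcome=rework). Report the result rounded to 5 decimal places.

P(Outcome=scrap) = 0.118 + 0.073 + 0.038 = 0.229; P(Shift=swing | Outcome=scrap) = 0.118/0.229 = 0.515284.
P(Outcome=rework) = 0.049 + 0.117 + 0.032 = 0.198; P(Shift=swing | Outcome=rework) = 0.049/0.198 = 0.247475.
Difference = 0.26781.

0.26781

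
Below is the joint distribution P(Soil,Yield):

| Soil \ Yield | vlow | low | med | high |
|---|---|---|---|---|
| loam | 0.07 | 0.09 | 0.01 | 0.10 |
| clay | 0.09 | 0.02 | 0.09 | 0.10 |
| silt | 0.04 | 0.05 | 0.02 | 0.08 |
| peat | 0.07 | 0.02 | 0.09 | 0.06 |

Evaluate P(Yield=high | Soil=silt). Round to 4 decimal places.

0.4211

P(Soil=silt) = 0.04 + 0.05 + 0.02 + 0.08 = 0.19.
P(Yield=high | Soil=silt) = 0.08/0.19 = 0.4211.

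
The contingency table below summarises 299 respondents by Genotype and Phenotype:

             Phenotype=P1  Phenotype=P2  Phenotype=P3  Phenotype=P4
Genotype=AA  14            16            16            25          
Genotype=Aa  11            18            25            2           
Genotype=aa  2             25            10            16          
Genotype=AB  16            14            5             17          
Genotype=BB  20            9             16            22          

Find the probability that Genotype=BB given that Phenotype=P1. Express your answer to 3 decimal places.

0.317

Total with Phenotype=P1: 14 + 11 + 2 + 16 + 20 = 63.
P(Genotype=BB | Phenotype=P1) = 20/63 = 0.317.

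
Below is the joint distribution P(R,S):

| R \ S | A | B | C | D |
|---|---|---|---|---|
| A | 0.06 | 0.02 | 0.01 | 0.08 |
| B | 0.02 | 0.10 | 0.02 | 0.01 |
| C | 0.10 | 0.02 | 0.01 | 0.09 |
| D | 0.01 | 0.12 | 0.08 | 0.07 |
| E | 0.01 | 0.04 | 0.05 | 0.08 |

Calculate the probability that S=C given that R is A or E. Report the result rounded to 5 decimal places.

P(R=A) = 0.06 + 0.02 + 0.01 + 0.08 = 0.17.
P(R=E) = 0.01 + 0.04 + 0.05 + 0.08 = 0.18.
P(R ∈ {A, E}) = 0.17 + 0.18 = 0.35; P(S=C, R ∈ {A, E}) = 0.01 + 0.05 = 0.06.
P(S=C | R ∈ {A, E}) = 0.06/0.35 = 0.17143.

0.17143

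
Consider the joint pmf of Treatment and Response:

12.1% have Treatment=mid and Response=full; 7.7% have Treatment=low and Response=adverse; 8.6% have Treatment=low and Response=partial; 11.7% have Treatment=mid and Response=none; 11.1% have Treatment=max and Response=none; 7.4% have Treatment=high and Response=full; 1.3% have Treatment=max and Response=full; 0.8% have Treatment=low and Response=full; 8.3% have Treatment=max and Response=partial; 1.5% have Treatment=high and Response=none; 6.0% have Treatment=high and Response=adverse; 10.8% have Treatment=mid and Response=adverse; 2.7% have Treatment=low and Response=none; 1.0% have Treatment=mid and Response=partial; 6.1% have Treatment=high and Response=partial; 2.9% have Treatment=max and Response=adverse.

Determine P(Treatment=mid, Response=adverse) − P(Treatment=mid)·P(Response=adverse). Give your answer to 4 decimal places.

P(Treatment=mid) = 0.117 + 0.010 + 0.121 + 0.108 = 0.356.
P(Response=adverse) = 0.077 + 0.108 + 0.060 + 0.029 = 0.274.
P(Treatment=mid, Response=adverse) − P(Treatment=mid)P(Response=adverse) = 0.108 − 0.356×0.274 = 0.0105.

0.0105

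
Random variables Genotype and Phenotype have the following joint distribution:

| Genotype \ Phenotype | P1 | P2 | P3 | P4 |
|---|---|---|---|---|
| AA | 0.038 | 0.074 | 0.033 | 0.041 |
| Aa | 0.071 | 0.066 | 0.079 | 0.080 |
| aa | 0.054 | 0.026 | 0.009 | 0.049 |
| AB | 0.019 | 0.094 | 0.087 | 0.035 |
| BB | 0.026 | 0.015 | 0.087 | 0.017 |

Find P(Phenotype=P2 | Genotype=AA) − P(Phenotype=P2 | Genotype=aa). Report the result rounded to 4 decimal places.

0.2094

P(Genotype=AA) = 0.038 + 0.074 + 0.033 + 0.041 = 0.186; P(Phenotype=P2 | Genotype=AA) = 0.074/0.186 = 0.39785.
P(Genotype=aa) = 0.054 + 0.026 + 0.009 + 0.049 = 0.138; P(Phenotype=P2 | Genotype=aa) = 0.026/0.138 = 0.18841.
Difference = 0.2094.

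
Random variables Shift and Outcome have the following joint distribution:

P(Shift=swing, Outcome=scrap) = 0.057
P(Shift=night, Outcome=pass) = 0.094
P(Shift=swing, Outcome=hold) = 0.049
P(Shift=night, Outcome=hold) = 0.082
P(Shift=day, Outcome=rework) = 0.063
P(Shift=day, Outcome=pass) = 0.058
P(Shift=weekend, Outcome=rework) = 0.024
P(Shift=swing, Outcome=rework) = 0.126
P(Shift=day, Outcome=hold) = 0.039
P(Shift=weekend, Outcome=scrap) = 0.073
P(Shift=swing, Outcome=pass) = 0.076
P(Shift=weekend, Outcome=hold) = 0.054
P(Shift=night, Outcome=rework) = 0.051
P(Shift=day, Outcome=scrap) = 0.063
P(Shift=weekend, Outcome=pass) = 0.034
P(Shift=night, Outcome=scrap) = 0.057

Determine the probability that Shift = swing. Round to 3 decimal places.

P(Shift=swing) = 0.076 + 0.126 + 0.057 + 0.049 = 0.308.

0.308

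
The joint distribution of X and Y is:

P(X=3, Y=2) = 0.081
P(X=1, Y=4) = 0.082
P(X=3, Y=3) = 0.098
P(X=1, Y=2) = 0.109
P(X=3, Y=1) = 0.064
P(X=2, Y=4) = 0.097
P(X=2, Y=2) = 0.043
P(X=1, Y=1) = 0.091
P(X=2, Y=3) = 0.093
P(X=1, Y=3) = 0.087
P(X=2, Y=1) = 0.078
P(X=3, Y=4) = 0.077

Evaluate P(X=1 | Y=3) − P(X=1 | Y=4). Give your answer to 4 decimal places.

P(Y=3) = 0.087 + 0.093 + 0.098 = 0.278; P(X=1 | Y=3) = 0.087/0.278 = 0.31295.
P(Y=4) = 0.082 + 0.097 + 0.077 = 0.256; P(X=1 | Y=4) = 0.082/0.256 = 0.32031.
Difference = -0.0074.

-0.0074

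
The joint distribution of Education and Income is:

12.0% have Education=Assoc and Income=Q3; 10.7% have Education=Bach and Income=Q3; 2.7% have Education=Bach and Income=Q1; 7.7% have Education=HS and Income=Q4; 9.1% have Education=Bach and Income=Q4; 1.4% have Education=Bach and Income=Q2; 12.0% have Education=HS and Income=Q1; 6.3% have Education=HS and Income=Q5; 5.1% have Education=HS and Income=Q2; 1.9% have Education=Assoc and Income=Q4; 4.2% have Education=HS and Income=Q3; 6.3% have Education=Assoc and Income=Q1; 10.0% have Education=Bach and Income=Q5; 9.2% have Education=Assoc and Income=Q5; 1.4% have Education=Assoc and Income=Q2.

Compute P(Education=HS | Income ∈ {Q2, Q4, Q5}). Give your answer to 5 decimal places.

0.36660

P(Income=Q2) = 0.051 + 0.014 + 0.014 = 0.079.
P(Income=Q4) = 0.077 + 0.019 + 0.091 = 0.187.
P(Income=Q5) = 0.063 + 0.092 + 0.100 = 0.255.
P(Income ∈ {Q2, Q4, Q5}) = 0.079 + 0.187 + 0.255 = 0.521; P(Education=HS, Income ∈ {Q2, Q4, Q5}) = 0.051 + 0.077 + 0.063 = 0.191.
P(Education=HS | Income ∈ {Q2, Q4, Q5}) = 0.191/0.521 = 0.36660.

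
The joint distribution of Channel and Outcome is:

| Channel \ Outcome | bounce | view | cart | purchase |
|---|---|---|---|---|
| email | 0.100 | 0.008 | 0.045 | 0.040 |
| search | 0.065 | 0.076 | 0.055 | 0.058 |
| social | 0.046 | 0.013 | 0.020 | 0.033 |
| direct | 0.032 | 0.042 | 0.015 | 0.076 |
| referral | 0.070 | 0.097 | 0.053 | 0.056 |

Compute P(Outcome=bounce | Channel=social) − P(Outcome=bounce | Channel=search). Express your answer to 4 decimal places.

P(Channel=social) = 0.046 + 0.013 + 0.020 + 0.033 = 0.112; P(Outcome=bounce | Channel=social) = 0.046/0.112 = 0.41071.
P(Channel=search) = 0.065 + 0.076 + 0.055 + 0.058 = 0.254; P(Outcome=bounce | Channel=search) = 0.065/0.254 = 0.25591.
Difference = 0.1548.

0.1548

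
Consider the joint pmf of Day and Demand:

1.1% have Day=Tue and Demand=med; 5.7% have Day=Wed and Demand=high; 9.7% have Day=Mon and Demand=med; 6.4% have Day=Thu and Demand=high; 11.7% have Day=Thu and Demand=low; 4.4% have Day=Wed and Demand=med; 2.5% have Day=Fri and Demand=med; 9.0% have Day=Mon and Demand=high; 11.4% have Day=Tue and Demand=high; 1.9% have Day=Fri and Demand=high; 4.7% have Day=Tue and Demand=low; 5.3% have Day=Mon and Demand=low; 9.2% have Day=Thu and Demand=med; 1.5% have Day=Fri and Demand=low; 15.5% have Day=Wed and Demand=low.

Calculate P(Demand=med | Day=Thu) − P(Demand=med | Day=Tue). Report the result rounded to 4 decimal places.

0.2730

P(Day=Thu) = 0.117 + 0.092 + 0.064 = 0.273; P(Demand=med | Day=Thu) = 0.092/0.273 = 0.33700.
P(Day=Tue) = 0.047 + 0.011 + 0.114 = 0.172; P(Demand=med | Day=Tue) = 0.011/0.172 = 0.06395.
Difference = 0.2730.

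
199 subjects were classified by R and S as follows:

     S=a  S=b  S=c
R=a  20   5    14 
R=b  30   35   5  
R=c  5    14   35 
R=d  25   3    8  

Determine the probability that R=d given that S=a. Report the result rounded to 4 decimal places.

Total with S=a: 20 + 30 + 5 + 25 = 80.
P(R=d | S=a) = 25/80 = 0.3125.

0.3125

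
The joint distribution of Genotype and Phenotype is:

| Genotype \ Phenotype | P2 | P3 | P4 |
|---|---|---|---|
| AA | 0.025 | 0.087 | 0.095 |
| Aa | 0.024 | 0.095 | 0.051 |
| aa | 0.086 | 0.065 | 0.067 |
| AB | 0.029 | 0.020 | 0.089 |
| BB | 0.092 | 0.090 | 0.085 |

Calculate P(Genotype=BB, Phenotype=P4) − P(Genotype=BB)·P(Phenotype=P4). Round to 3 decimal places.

-0.018

P(Genotype=BB) = 0.092 + 0.090 + 0.085 = 0.267.
P(Phenotype=P4) = 0.095 + 0.051 + 0.067 + 0.089 + 0.085 = 0.387.
P(Genotype=BB, Phenotype=P4) − P(Genotype=BB)P(Phenotype=P4) = 0.085 − 0.267×0.387 = -0.018.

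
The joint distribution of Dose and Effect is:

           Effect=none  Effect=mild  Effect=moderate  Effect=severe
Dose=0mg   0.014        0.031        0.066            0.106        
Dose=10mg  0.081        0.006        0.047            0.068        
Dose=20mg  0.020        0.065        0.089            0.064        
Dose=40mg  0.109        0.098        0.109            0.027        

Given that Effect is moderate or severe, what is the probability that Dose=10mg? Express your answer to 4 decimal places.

0.1997

P(Effect=moderate) = 0.066 + 0.047 + 0.089 + 0.109 = 0.311.
P(Effect=severe) = 0.106 + 0.068 + 0.064 + 0.027 = 0.265.
P(Effect ∈ {moderate, severe}) = 0.311 + 0.265 = 0.576; P(Dose=10mg, Effect ∈ {moderate, severe}) = 0.047 + 0.068 = 0.115.
P(Dose=10mg | Effect ∈ {moderate, severe}) = 0.115/0.576 = 0.1997.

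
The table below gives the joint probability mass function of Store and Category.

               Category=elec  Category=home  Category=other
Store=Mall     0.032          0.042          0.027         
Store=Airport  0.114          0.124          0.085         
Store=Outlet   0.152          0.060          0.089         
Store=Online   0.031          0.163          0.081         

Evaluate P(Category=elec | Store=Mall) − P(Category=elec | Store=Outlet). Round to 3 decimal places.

-0.188

P(Store=Mall) = 0.032 + 0.042 + 0.027 = 0.101; P(Category=elec | Store=Mall) = 0.032/0.101 = 0.3168.
P(Store=Outlet) = 0.152 + 0.060 + 0.089 = 0.301; P(Category=elec | Store=Outlet) = 0.152/0.301 = 0.5050.
Difference = -0.188.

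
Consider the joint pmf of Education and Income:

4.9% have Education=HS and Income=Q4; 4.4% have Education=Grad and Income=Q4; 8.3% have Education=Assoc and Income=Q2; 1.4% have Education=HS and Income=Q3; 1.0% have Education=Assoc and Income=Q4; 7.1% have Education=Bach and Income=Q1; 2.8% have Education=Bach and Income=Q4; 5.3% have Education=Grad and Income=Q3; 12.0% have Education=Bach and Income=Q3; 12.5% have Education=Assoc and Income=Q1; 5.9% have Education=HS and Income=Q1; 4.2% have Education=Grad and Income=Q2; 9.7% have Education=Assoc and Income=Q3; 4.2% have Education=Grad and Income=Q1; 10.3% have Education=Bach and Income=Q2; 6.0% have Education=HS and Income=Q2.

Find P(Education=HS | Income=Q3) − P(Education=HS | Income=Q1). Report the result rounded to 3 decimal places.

-0.149

P(Income=Q3) = 0.014 + 0.097 + 0.120 + 0.053 = 0.284; P(Education=HS | Income=Q3) = 0.014/0.284 = 0.0493.
P(Income=Q1) = 0.059 + 0.125 + 0.071 + 0.042 = 0.297; P(Education=HS | Income=Q1) = 0.059/0.297 = 0.1987.
Difference = -0.149.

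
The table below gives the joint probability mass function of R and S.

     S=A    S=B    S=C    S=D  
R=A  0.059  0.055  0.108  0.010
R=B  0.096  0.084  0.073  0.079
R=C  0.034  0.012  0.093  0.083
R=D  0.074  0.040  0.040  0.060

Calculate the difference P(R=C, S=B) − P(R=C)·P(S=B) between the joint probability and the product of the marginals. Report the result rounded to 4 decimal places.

P(R=C) = 0.034 + 0.012 + 0.093 + 0.083 = 0.222.
P(S=B) = 0.055 + 0.084 + 0.012 + 0.040 = 0.191.
P(R=C, S=B) − P(R=C)P(S=B) = 0.012 − 0.222×0.191 = -0.0304.

-0.0304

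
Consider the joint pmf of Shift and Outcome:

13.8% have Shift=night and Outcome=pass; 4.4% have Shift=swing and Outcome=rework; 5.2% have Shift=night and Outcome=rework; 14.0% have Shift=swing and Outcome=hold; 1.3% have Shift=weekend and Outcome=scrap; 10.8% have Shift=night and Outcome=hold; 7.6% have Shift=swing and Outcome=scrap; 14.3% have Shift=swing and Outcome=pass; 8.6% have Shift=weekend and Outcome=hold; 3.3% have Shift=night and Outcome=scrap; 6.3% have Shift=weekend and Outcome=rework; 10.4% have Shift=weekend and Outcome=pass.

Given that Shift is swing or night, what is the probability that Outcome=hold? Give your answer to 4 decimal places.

P(Shift=swing) = 0.143 + 0.044 + 0.076 + 0.140 = 0.403.
P(Shift=night) = 0.138 + 0.052 + 0.033 + 0.108 = 0.331.
P(Shift ∈ {swing, night}) = 0.403 + 0.331 = 0.734; P(Outcome=hold, Shift ∈ {swing, night}) = 0.140 + 0.108 = 0.248.
P(Outcome=hold | Shift ∈ {swing, night}) = 0.248/0.734 = 0.3379.

0.3379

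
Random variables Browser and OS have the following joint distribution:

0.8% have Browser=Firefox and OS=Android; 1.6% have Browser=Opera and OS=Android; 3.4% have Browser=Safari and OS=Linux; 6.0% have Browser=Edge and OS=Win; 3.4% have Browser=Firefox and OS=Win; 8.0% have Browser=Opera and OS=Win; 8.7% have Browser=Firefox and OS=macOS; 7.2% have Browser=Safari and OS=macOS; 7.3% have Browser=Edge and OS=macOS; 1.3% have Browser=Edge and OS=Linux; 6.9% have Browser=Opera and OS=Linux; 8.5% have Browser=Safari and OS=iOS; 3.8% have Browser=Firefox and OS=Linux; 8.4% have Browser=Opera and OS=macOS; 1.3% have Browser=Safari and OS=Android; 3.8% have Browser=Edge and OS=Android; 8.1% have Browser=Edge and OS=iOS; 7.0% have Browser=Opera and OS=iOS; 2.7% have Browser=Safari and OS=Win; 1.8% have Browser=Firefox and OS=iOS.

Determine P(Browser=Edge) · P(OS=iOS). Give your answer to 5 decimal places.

P(Browser=Edge) = 0.060 + 0.073 + 0.013 + 0.081 + 0.038 = 0.265.
P(OS=iOS) = 0.018 + 0.085 + 0.081 + 0.070 = 0.254.
Product: 0.265 × 0.254 = 0.06731.

0.06731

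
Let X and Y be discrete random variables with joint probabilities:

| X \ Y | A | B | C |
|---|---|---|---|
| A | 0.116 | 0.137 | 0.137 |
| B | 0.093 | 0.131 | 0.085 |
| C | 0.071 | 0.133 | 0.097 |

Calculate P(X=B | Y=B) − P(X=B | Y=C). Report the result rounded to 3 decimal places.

0.060

P(Y=B) = 0.137 + 0.131 + 0.133 = 0.401; P(X=B | Y=B) = 0.131/0.401 = 0.3267.
P(Y=C) = 0.137 + 0.085 + 0.097 = 0.319; P(X=B | Y=C) = 0.085/0.319 = 0.2665.
Difference = 0.060.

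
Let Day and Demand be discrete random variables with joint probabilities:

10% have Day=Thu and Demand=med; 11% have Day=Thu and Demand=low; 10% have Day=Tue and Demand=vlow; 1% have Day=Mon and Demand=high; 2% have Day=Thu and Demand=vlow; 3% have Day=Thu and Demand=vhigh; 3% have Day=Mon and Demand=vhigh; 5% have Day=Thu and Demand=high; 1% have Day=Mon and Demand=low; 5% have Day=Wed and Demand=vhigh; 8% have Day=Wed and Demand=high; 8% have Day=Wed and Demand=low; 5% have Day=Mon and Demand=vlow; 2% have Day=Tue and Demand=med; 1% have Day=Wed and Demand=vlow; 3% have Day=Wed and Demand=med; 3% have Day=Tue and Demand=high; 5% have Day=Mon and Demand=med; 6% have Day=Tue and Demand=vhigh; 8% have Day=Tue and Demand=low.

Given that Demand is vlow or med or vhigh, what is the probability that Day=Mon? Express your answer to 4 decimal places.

P(Demand=vlow) = 0.05 + 0.10 + 0.01 + 0.02 = 0.18.
P(Demand=med) = 0.05 + 0.02 + 0.03 + 0.10 = 0.20.
P(Demand=vhigh) = 0.03 + 0.06 + 0.05 + 0.03 = 0.17.
P(Demand ∈ {vlow, med, vhigh}) = 0.18 + 0.20 + 0.17 = 0.55; P(Day=Mon, Demand ∈ {vlow, med, vhigh}) = 0.05 + 0.05 + 0.03 = 0.13.
P(Day=Mon | Demand ∈ {vlow, med, vhigh}) = 0.13/0.55 = 0.2364.

0.2364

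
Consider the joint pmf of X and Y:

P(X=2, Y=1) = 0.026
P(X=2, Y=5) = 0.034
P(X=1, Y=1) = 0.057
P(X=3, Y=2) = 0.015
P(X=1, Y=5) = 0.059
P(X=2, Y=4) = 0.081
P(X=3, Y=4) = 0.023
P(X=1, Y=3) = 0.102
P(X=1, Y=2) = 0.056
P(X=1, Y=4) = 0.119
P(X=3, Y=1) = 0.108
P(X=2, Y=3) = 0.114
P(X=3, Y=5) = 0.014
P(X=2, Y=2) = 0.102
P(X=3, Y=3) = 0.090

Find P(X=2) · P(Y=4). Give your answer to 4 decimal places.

0.0796

P(X=2) = 0.026 + 0.102 + 0.114 + 0.081 + 0.034 = 0.357.
P(Y=4) = 0.119 + 0.081 + 0.023 = 0.223.
Product: 0.357 × 0.223 = 0.0796.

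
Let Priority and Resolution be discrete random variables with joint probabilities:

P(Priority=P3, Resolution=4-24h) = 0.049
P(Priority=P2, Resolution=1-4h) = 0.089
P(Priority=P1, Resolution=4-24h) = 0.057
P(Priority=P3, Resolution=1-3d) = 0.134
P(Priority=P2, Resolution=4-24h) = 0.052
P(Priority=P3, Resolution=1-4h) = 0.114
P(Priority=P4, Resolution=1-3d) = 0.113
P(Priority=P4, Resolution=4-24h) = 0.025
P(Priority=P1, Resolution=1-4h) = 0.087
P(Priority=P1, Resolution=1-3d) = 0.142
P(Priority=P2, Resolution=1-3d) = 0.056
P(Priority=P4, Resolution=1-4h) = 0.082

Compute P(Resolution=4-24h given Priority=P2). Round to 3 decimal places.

P(Priority=P2) = 0.089 + 0.052 + 0.056 = 0.197.
P(Resolution=4-24h | Priority=P2) = 0.052/0.197 = 0.264.

0.264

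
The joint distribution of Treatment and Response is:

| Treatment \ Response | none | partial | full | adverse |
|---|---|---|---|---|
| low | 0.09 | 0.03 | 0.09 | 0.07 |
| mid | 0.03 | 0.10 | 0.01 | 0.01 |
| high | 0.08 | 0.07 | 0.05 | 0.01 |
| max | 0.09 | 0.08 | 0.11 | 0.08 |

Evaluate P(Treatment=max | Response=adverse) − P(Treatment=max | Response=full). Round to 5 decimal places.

P(Response=adverse) = 0.07 + 0.01 + 0.01 + 0.08 = 0.17; P(Treatment=max | Response=adverse) = 0.08/0.17 = 0.470588.
P(Response=full) = 0.09 + 0.01 + 0.05 + 0.11 = 0.26; P(Treatment=max | Response=full) = 0.11/0.26 = 0.423077.
Difference = 0.04751.

0.04751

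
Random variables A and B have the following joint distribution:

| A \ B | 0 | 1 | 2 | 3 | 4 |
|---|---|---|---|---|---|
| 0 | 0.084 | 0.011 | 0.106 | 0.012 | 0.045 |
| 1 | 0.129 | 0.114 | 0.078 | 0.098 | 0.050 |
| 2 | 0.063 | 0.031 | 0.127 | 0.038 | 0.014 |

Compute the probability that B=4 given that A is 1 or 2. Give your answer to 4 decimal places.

0.0863

P(A=1) = 0.129 + 0.114 + 0.078 + 0.098 + 0.050 = 0.469.
P(A=2) = 0.063 + 0.031 + 0.127 + 0.038 + 0.014 = 0.273.
P(A ∈ {1, 2}) = 0.469 + 0.273 = 0.742; P(B=4, A ∈ {1, 2}) = 0.050 + 0.014 = 0.064.
P(B=4 | A ∈ {1, 2}) = 0.064/0.742 = 0.0863.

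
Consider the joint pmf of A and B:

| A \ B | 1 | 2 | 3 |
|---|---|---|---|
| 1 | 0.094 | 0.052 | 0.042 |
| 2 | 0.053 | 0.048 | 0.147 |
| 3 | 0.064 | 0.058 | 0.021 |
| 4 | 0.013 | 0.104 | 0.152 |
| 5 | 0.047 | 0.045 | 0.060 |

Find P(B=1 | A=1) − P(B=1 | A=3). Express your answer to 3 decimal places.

P(A=1) = 0.094 + 0.052 + 0.042 = 0.188; P(B=1 | A=1) = 0.094/0.188 = 0.5000.
P(A=3) = 0.064 + 0.058 + 0.021 = 0.143; P(B=1 | A=3) = 0.064/0.143 = 0.4476.
Difference = 0.052.

0.052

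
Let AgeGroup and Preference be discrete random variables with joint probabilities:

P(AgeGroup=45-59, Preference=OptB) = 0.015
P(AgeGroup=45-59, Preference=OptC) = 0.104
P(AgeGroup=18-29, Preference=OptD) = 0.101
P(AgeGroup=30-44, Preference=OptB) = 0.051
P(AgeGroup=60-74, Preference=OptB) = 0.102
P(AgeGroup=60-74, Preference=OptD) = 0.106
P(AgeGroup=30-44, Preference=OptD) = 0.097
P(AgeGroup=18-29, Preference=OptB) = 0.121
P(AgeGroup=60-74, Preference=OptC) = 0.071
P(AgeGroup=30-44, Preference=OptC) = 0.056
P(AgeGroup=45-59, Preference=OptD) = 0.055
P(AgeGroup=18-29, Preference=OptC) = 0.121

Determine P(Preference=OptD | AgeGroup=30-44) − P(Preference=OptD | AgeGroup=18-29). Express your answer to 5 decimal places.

P(AgeGroup=30-44) = 0.051 + 0.056 + 0.097 = 0.204; P(Preference=OptD | AgeGroup=30-44) = 0.097/0.204 = 0.475490.
P(AgeGroup=18-29) = 0.121 + 0.121 + 0.101 = 0.343; P(Preference=OptD | AgeGroup=18-29) = 0.101/0.343 = 0.294461.
Difference = 0.18103.

0.18103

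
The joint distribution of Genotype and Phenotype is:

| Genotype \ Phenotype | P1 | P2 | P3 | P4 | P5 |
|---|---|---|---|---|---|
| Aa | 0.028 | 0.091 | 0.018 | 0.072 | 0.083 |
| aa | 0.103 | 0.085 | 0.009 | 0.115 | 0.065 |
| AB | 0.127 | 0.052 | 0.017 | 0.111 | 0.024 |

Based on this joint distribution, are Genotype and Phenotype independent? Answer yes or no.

no

P(Genotype=Aa) = 0.292 and P(Phenotype=P1) = 0.258, so their product is 0.07534, but P(Genotype=Aa, Phenotype=P1) = 0.028. Since these differ, Genotype and Phenotype are not independent.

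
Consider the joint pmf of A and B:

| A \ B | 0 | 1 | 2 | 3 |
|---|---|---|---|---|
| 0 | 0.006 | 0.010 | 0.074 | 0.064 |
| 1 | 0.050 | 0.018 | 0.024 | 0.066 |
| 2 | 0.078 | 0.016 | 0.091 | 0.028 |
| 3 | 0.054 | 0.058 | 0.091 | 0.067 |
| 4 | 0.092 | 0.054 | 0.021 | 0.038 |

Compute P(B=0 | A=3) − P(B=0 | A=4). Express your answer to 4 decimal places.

-0.2488

P(A=3) = 0.054 + 0.058 + 0.091 + 0.067 = 0.270; P(B=0 | A=3) = 0.054/0.270 = 0.20000.
P(A=4) = 0.092 + 0.054 + 0.021 + 0.038 = 0.205; P(B=0 | A=4) = 0.092/0.205 = 0.44878.
Difference = -0.2488.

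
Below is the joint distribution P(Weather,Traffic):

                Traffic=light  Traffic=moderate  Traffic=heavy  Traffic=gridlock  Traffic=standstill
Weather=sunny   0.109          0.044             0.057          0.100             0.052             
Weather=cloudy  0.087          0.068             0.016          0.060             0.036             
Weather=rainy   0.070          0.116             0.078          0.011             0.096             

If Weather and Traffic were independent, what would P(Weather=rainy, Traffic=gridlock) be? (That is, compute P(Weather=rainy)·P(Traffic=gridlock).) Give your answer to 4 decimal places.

0.0634

P(Weather=rainy) = 0.070 + 0.116 + 0.078 + 0.011 + 0.096 = 0.371.
P(Traffic=gridlock) = 0.100 + 0.060 + 0.011 = 0.171.
Product: 0.371 × 0.171 = 0.0634.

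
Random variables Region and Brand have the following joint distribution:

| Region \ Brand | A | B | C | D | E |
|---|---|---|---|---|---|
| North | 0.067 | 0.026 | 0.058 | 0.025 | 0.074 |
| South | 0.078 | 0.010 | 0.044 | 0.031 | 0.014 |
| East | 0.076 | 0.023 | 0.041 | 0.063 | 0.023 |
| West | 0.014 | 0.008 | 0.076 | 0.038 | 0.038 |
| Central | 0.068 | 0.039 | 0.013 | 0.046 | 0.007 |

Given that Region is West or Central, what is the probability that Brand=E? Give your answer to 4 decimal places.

0.1297

P(Region=West) = 0.014 + 0.008 + 0.076 + 0.038 + 0.038 = 0.174.
P(Region=Central) = 0.068 + 0.039 + 0.013 + 0.046 + 0.007 = 0.173.
P(Region ∈ {West, Central}) = 0.174 + 0.173 = 0.347; P(Brand=E, Region ∈ {West, Central}) = 0.038 + 0.007 = 0.045.
P(Brand=E | Region ∈ {West, Central}) = 0.045/0.347 = 0.1297.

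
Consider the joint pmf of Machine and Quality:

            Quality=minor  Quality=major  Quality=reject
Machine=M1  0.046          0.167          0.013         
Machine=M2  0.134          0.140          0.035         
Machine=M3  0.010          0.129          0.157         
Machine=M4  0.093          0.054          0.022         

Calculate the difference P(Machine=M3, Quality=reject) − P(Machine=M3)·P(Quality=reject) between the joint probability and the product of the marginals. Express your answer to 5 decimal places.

0.08981

P(Machine=M3) = 0.010 + 0.129 + 0.157 = 0.296.
P(Quality=reject) = 0.013 + 0.035 + 0.157 + 0.022 = 0.227.
P(Machine=M3, Quality=reject) − P(Machine=M3)P(Quality=reject) = 0.157 − 0.296×0.227 = 0.08981.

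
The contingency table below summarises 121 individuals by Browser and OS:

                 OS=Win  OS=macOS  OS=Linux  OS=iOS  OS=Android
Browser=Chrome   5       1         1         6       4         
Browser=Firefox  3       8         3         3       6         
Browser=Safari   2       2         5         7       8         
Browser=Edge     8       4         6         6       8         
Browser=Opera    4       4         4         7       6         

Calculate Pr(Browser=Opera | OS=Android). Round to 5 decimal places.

0.18750

Total with OS=Android: 4 + 6 + 8 + 8 + 6 = 32.
P(Browser=Opera | OS=Android) = 6/32 = 0.18750.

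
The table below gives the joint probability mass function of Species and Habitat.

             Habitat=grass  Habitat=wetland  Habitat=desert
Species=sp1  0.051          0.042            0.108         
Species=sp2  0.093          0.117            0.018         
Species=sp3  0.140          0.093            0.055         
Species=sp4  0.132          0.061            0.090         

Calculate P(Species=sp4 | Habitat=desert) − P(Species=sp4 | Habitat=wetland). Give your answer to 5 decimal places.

0.13722

P(Habitat=desert) = 0.108 + 0.018 + 0.055 + 0.090 = 0.271; P(Species=sp4 | Habitat=desert) = 0.090/0.271 = 0.332103.
P(Habitat=wetland) = 0.042 + 0.117 + 0.093 + 0.061 = 0.313; P(Species=sp4 | Habitat=wetland) = 0.061/0.313 = 0.194888.
Difference = 0.13722.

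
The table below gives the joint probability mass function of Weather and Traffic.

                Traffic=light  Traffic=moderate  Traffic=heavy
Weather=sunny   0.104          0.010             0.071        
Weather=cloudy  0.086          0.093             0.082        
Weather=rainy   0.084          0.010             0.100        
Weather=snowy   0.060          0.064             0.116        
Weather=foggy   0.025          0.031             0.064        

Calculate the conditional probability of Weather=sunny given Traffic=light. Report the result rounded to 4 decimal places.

0.2897

P(Traffic=light) = 0.104 + 0.086 + 0.084 + 0.060 + 0.025 = 0.359.
P(Weather=sunny | Traffic=light) = 0.104/0.359 = 0.2897.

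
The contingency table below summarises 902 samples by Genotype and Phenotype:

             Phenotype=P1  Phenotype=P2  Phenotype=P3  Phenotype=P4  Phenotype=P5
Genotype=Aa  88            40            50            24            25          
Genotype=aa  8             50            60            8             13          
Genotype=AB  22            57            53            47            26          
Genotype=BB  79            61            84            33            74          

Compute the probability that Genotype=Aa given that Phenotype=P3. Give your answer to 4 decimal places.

0.2024

Total with Phenotype=P3: 50 + 60 + 53 + 84 = 247.
P(Genotype=Aa | Phenotype=P3) = 50/247 = 0.2024.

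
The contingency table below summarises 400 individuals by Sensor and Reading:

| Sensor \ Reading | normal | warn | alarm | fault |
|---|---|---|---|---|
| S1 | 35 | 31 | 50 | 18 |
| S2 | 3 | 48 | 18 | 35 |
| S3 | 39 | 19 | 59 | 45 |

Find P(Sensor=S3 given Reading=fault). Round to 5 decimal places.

0.45918

Total with Reading=fault: 18 + 35 + 45 = 98.
P(Sensor=S3 | Reading=fault) = 45/98 = 0.45918.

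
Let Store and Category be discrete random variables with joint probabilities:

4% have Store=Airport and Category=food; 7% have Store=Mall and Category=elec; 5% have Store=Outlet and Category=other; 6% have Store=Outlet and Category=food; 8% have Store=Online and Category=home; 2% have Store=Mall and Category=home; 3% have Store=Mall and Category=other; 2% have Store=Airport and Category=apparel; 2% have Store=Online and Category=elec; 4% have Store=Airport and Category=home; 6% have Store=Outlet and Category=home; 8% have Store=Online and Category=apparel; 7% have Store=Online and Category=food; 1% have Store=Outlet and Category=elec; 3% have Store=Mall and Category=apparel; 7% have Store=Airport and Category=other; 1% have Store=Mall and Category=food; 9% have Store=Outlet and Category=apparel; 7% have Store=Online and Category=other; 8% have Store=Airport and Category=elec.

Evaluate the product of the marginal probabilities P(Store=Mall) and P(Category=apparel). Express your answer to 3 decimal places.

P(Store=Mall) = 0.01 + 0.03 + 0.07 + 0.02 + 0.03 = 0.16.
P(Category=apparel) = 0.03 + 0.02 + 0.09 + 0.08 = 0.22.
Product: 0.16 × 0.22 = 0.035.

0.035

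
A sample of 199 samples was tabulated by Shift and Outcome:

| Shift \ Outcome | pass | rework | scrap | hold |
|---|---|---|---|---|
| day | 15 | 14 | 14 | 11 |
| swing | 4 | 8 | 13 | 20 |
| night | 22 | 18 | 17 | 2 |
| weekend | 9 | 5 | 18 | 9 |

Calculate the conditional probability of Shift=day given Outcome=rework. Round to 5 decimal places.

Total with Outcome=rework: 14 + 8 + 18 + 5 = 45.
P(Shift=day | Outcome=rework) = 14/45 = 0.31111.

0.31111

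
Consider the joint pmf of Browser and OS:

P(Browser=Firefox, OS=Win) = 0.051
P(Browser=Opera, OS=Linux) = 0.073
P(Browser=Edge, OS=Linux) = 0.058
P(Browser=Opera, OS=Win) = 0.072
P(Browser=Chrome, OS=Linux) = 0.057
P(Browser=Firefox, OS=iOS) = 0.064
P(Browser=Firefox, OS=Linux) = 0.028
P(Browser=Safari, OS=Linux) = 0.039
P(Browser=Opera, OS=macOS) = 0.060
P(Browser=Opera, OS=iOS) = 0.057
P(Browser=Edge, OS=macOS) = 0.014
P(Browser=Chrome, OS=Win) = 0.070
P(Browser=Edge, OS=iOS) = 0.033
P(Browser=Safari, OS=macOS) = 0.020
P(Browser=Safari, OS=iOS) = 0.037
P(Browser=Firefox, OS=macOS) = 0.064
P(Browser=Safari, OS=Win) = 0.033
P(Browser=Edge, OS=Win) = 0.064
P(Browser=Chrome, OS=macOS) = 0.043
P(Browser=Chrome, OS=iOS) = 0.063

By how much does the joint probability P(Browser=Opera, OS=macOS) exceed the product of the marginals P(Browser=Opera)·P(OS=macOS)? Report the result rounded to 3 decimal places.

P(Browser=Opera) = 0.072 + 0.060 + 0.073 + 0.057 = 0.262.
P(OS=macOS) = 0.043 + 0.064 + 0.020 + 0.014 + 0.060 = 0.201.
P(Browser=Opera, OS=macOS) − P(Browser=Opera)P(OS=macOS) = 0.060 − 0.262×0.201 = 0.007.

0.007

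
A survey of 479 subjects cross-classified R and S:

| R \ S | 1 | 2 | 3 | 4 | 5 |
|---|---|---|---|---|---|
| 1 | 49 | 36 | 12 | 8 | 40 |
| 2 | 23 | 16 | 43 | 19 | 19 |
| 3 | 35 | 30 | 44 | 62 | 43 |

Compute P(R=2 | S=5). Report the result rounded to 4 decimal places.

0.1863

Total with S=5: 40 + 19 + 43 = 102.
P(R=2 | S=5) = 19/102 = 0.1863.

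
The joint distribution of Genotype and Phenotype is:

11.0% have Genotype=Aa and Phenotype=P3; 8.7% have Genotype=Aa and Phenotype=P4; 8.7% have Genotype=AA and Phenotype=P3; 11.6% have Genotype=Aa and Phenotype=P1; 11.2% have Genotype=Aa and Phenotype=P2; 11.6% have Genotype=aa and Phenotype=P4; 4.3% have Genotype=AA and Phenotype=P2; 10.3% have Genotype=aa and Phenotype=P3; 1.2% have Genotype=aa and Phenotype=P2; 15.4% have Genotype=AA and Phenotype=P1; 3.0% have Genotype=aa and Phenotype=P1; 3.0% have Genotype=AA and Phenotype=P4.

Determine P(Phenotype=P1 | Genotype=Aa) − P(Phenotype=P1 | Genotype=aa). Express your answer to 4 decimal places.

P(Genotype=Aa) = 0.116 + 0.112 + 0.110 + 0.087 = 0.425; P(Phenotype=P1 | Genotype=Aa) = 0.116/0.425 = 0.27294.
P(Genotype=aa) = 0.030 + 0.012 + 0.103 + 0.116 = 0.261; P(Phenotype=P1 | Genotype=aa) = 0.030/0.261 = 0.11494.
Difference = 0.1580.

0.1580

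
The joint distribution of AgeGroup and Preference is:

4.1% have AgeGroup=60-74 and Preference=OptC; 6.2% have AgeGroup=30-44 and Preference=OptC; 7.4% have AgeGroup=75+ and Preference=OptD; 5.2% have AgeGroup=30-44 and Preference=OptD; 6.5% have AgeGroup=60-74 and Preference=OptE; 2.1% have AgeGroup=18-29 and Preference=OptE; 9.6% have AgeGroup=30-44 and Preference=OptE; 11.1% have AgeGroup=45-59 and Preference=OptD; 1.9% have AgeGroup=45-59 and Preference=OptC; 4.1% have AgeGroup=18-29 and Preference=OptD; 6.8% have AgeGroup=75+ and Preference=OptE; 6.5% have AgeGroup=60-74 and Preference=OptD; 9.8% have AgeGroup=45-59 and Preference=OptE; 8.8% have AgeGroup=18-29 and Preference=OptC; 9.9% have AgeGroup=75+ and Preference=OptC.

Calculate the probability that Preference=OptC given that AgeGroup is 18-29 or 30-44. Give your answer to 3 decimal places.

P(AgeGroup=18-29) = 0.088 + 0.041 + 0.021 = 0.150.
P(AgeGroup=30-44) = 0.062 + 0.052 + 0.096 = 0.210.
P(AgeGroup ∈ {18-29, 30-44}) = 0.150 + 0.210 = 0.360; P(Preference=OptC, AgeGroup ∈ {18-29, 30-44}) = 0.088 + 0.062 = 0.150.
P(Preference=OptC | AgeGroup ∈ {18-29, 30-44}) = 0.150/0.360 = 0.417.

0.417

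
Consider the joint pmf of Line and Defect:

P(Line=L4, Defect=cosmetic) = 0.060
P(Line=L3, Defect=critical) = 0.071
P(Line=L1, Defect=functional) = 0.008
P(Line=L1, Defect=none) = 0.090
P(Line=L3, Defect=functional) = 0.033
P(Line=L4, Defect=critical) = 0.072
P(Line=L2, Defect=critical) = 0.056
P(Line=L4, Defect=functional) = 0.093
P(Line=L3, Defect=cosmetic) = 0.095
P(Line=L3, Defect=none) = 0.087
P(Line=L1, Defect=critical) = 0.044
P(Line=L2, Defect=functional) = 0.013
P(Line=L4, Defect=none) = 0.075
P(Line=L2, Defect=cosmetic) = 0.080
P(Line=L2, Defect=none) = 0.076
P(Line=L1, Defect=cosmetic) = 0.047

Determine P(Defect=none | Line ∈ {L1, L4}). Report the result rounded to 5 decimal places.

P(Line=L1) = 0.090 + 0.047 + 0.008 + 0.044 = 0.189.
P(Line=L4) = 0.075 + 0.060 + 0.093 + 0.072 = 0.300.
P(Line ∈ {L1, L4}) = 0.189 + 0.300 = 0.489; P(Defect=none, Line ∈ {L1, L4}) = 0.090 + 0.075 = 0.165.
P(Defect=none | Line ∈ {L1, L4}) = 0.165/0.489 = 0.33742.

0.33742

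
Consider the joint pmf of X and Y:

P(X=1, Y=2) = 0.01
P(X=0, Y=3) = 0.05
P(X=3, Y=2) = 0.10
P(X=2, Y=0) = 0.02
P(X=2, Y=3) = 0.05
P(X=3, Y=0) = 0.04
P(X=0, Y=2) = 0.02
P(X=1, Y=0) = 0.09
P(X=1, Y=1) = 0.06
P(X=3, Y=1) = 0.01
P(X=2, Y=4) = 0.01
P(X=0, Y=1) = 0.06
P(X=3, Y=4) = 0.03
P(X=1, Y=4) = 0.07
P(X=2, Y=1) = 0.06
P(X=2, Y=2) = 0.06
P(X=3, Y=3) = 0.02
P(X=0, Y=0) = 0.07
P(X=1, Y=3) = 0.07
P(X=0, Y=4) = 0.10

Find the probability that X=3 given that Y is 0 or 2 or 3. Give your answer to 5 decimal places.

P(Y=0) = 0.07 + 0.09 + 0.02 + 0.04 = 0.22.
P(Y=2) = 0.02 + 0.01 + 0.06 + 0.10 = 0.19.
P(Y=3) = 0.05 + 0.07 + 0.05 + 0.02 = 0.19.
P(Y ∈ {0, 2, 3}) = 0.22 + 0.19 + 0.19 = 0.60; P(X=3, Y ∈ {0, 2, 3}) = 0.04 + 0.10 + 0.02 = 0.16.
P(X=3 | Y ∈ {0, 2, 3}) = 0.16/0.60 = 0.26667.

0.26667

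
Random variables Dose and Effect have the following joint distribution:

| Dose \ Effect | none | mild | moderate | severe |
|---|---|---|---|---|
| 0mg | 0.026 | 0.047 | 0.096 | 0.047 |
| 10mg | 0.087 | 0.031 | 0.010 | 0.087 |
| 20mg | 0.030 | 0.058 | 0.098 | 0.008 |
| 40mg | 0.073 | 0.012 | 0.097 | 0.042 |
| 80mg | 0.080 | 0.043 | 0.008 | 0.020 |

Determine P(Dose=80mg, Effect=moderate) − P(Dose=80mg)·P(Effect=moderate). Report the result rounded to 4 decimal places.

P(Dose=80mg) = 0.080 + 0.043 + 0.008 + 0.020 = 0.151.
P(Effect=moderate) = 0.096 + 0.010 + 0.098 + 0.097 + 0.008 = 0.309.
P(Dose=80mg, Effect=moderate) − P(Dose=80mg)P(Effect=moderate) = 0.008 − 0.151×0.309 = -0.0387.

-0.0387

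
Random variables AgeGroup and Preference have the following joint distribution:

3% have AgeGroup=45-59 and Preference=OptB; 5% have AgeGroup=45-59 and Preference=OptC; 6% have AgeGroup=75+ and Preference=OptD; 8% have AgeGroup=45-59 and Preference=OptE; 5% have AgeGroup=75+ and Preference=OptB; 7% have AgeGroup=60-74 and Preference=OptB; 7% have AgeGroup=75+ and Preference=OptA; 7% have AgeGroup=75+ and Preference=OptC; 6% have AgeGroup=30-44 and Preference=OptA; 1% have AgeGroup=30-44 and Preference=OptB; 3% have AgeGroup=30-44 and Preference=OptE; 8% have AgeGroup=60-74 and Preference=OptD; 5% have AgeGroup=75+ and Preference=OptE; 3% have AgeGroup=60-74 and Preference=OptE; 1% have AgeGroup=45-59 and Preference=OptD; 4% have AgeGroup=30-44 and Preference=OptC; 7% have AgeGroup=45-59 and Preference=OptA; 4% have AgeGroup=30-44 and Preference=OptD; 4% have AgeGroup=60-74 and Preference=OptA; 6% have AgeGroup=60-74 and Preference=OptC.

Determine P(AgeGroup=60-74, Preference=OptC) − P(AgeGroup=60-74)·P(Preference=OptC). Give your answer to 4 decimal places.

P(AgeGroup=60-74) = 0.04 + 0.07 + 0.06 + 0.08 + 0.03 = 0.28.
P(Preference=OptC) = 0.04 + 0.05 + 0.06 + 0.07 = 0.22.
P(AgeGroup=60-74, Preference=OptC) − P(AgeGroup=60-74)P(Preference=OptC) = 0.06 − 0.28×0.22 = -0.0016.

-0.0016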